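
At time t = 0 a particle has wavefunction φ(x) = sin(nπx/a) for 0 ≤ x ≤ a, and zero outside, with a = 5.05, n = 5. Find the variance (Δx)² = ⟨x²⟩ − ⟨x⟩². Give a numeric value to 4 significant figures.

Compute ⟨x⟩ and ⟨x²⟩ separately, then (Δx)² = ⟨x²⟩ − ⟨x⟩².
With sin²θ = (1 − cos2θ)/2 on 0 ≤ x ≤ a: ∫sin²(nπx/a) dx = a/2, ∫x·sin²(nπx/a) dx = a²/4, ∫x²·sin²(nπx/a) dx = a³·(1/6 − 1/(4n²π²)); higher powers xᵏ the same way, integrating xᵏ·cos(2nπx/a) by parts.
Normalization: ∫|φ|² dx = 2.5250.
⟨x⟩ = 2.5250 and ⟨x²⟩ = 8.4492.
(Δx)² = 8.4492 − (2.5250)² = 2.0735.

2.074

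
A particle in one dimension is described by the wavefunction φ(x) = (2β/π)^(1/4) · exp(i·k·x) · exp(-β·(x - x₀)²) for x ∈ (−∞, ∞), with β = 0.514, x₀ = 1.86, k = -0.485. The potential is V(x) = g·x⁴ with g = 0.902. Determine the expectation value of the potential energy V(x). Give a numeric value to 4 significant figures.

⟨V⟩ = ∫ V(x)·|φ|² dx.
Gaussian moments (u = x − x₀): ∫u^(2j)·e^(−2βu²) du = (2j−1)!!/(4β)^j · √(π/(2β)), odd powers integrate to 0; here √(π/(2β)) = 1.7481.
⟨V⟩ = 20.543.

20.54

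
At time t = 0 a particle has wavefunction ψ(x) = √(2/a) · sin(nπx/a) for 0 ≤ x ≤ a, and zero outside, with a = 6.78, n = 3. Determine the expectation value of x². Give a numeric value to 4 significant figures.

⟨x²⟩ = ∫ x²·|ψ|² dx (integrals over the domain).
With sin²θ = (1 − cos2θ)/2 on 0 ≤ x ≤ a: ∫sin²(nπx/a) dx = a/2, ∫x·sin²(nπx/a) dx = a²/4, ∫x²·sin²(nπx/a) dx = a³·(1/6 − 1/(4n²π²)); higher powers xᵏ the same way, integrating xᵏ·cos(2nπx/a) by parts.
⟨x²⟩ = 15.064.

15.06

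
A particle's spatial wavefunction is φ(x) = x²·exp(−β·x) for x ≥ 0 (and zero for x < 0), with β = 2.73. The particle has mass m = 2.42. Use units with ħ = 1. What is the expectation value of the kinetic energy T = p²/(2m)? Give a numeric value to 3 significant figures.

T = −(ħ²/2m) d²/dx², so ⟨T⟩ = −(ħ²/2m) ∫ φ*·φ'' dx / ∫|φ|² dx; with m = 2.42.
Differentiate x²·exp(−β·x) with the product rule; every integrand then reduces to terms xʲ·e^(−2βx) on [0, ∞), with ∫₀^∞ xʲ·e^(−2βx) dx = j!/(2β)^(j+1).
State is unnormalized: ∫|φ|² dx = 0.0049459, and ∫φ*·(−ħ²/2m · φ'') dx = 0.0025387, so ⟨T⟩ = 0.0025387 / 0.0049459.
⟨T⟩ = 0.51329.

0.513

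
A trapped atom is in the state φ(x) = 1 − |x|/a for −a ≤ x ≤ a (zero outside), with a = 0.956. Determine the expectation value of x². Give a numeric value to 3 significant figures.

⟨x²⟩ = ∫ x²·|φ|² dx / ∫|φ|² dx (integrals over the domain).
φ is even, so ∫ over [−a, a] = 2∫₀ᵃ with φ = 1 − x/a there: ∫₀ᵃ (1 − x/a)² dx = a/3, ∫₀ᵃ x²(1 − x/a)² dx = a³/30, ∫₀ᵃ x⁴(1 − x/a)² dx = a⁵/105.
State is unnormalized: ∫|φ|² dx = 0.63733, and ∫φ*·x²·φ dx = 0.058248, so ⟨x²⟩ = 0.058248 / 0.63733.
⟨x²⟩ = 0.091394.

0.0914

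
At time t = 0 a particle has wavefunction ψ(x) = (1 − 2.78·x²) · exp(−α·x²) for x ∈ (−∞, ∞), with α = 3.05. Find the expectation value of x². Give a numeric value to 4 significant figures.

0.04820

⟨x²⟩ = ∫ x²·|ψ|² dx / ∫|ψ|² dx (integrals over the domain).
Expand each integrand as polynomial × e^(−2αx²) and use ∫x^(2j)·e^(−2αx²) dx = (2j−1)!!/(4α)^j · √(π/(2α)), odd powers → 0; here √(π/(2α)) = 0.71765.
State is unnormalized: ∫|ψ|² dx = 0.50238, and ∫ψ*·x²·ψ dx = 0.024215, so ⟨x²⟩ = 0.024215 / 0.50238.
⟨x²⟩ = 0.048200.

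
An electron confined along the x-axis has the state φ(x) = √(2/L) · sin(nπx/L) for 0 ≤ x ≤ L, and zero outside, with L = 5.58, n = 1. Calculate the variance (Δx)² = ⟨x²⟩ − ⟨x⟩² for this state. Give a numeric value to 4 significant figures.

1.017

Compute ⟨x⟩ and ⟨x²⟩ separately, then (Δx)² = ⟨x²⟩ − ⟨x⟩².
With sin²θ = (1 − cos2θ)/2 on 0 ≤ x ≤ L: ∫sin²(nπx/L) dx = L/2, ∫x·sin²(nπx/L) dx = L²/4, ∫x²·sin²(nπx/L) dx = L³·(1/6 − 1/(4n²π²)); higher powers xᵏ the same way, integrating xᵏ·cos(2nπx/L) by parts.
⟨x⟩ = 2.7900 and ⟨x²⟩ = 8.8014.
(Δx)² = 8.8014 − (2.7900)² = 1.0173.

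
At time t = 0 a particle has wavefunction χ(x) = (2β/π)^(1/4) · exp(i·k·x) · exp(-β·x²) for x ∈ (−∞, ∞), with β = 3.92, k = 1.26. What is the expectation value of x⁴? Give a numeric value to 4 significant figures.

⟨x⁴⟩ = ∫ x⁴·|χ|² dx (integrals over the domain).
Gaussian moments: ∫x^(2j)·e^(−2βx²) dx = (2j−1)!!/(4β)^j · √(π/(2β)), odd powers integrate to 0; here √(π/(2β)) = 0.63302.
⟨x⁴⟩ = 0.012202.

0.01220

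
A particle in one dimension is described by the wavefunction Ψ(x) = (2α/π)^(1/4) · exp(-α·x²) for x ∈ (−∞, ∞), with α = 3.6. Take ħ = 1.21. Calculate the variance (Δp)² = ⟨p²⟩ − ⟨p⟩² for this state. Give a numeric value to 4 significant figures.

5.271

Compute ⟨p⟩ and ⟨p²⟩ separately; (Δp)² = ⟨p²⟩ − ⟨p⟩².
Gaussian moments: ∫x^(2j)·e^(−2αx²) dx = (2j−1)!!/(4α)^j · √(π/(2α)), odd powers integrate to 0; here √(π/(2α)) = 0.66055. Derivatives: d/dx e^(−αx²) = −2αx·e^(−αx²), d²/dx² e^(−αx²) = (4α²x² − 2α)·e^(−αx²).
⟨p⟩ = 0.0000 and ⟨p²⟩ = 5.2708.
(Δp)² = 5.2708 − (0.0000)² = 5.2708.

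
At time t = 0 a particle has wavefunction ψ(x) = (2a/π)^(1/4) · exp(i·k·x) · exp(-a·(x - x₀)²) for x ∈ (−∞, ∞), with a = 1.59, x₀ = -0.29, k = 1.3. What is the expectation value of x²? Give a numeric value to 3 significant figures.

⟨x²⟩ = ∫ x²·|ψ|² dx (integrals over the domain).
Gaussian moments (u = x − x₀): ∫u^(2j)·e^(−2au²) du = (2j−1)!!/(4a)^j · √(π/(2a)), odd powers integrate to 0; here √(π/(2a)) = 0.99394.
⟨x²⟩ = 0.24133.

0.241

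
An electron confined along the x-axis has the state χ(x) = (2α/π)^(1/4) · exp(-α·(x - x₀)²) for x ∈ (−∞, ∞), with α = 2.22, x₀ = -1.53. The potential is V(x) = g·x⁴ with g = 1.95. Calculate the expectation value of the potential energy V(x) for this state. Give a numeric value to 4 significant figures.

13.84

⟨V⟩ = ∫ V(x)·|χ|² dx.
Gaussian moments (u = x − x₀): ∫u^(2j)·e^(−2αu²) du = (2j−1)!!/(4α)^j · √(π/(2α)), odd powers integrate to 0; here √(π/(2α)) = 0.84117.
⟨V⟩ = 13.844.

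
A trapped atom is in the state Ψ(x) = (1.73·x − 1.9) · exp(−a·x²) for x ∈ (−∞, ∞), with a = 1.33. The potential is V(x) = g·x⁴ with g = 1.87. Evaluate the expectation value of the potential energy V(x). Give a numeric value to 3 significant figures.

0.305

⟨V⟩ = ∫ V(x)·|Ψ|² dx / ∫|Ψ|² dx.
Expand each integrand as polynomial × e^(−2ax²) and use ∫x^(2j)·e^(−2ax²) dx = (2j−1)!!/(4a)^j · √(π/(2a)), odd powers → 0; here √(π/(2a)) = 1.0868.
State is unnormalized: ∫|Ψ|² dx = 4.5346, and ∫Ψ*·V(x)·Ψ dx = 1.3836, so ⟨V⟩ = 1.3836 / 4.5346.
⟨V⟩ = 0.30512.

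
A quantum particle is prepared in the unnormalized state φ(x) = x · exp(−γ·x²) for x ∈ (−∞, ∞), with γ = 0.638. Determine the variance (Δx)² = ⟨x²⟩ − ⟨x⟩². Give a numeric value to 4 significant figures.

Compute ⟨x⟩ and ⟨x²⟩ separately, then (Δx)² = ⟨x²⟩ − ⟨x⟩².
Expand each integrand as polynomial × e^(−2γx²) and use ∫x^(2j)·e^(−2γx²) dx = (2j−1)!!/(4γ)^j · √(π/(2γ)), odd powers → 0; here √(π/(2γ)) = 1.5691.
Normalization: ∫|φ|² dx = 0.61485.
⟨x⟩ = 0.0000 and ⟨x²⟩ = 1.1755.
(Δx)² = 1.1755 − (0.0000)² = 1.1755.

1.176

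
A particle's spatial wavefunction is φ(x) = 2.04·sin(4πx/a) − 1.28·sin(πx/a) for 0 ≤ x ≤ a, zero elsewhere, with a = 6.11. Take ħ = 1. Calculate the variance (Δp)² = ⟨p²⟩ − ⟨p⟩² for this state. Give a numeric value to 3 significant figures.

3.11

Compute ⟨p⟩ and ⟨p²⟩ separately; (Δp)² = ⟨p²⟩ − ⟨p⟩².
d²/dx² sin(jπx/a) = −(jπ/a)²·sin(jπx/a); on 0 ≤ x ≤ a, ∫sin²(jπx/a) dx = a/2 and ∫sin(jπx/a)·sin(lπx/a) dx = 0 for j ≠ l, so only diagonal terms survive in ∫|φ|² and ∫φ·φ″; ∫φ·φ′ dx = [φ²/2] between the walls = 0.
Normalization: ∫|φ|² dx = 17.719.
⟨p⟩ = 0.0000 and ⟨p²⟩ = 3.1098.
(Δp)² = 3.1098 − (0.0000)² = 3.1098.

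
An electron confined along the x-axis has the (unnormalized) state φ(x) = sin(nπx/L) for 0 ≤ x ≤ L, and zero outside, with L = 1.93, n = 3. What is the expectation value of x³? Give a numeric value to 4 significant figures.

⟨x³⟩ = ∫ x³·|φ|² dx / ∫|φ|² dx (integrals over the domain).
With sin²θ = (1 − cos2θ)/2 on 0 ≤ x ≤ L: ∫sin²(nπx/L) dx = L/2, ∫x·sin²(nπx/L) dx = L²/4, ∫x²·sin²(nπx/L) dx = L³·(1/6 − 1/(4n²π²)); higher powers xᵏ the same way, integrating xᵏ·cos(2nπx/L) by parts.
State is unnormalized: ∫|φ|² dx = 0.96500, and ∫φ*·x³·φ dx = 1.6758, so ⟨x³⟩ = 1.6758 / 0.96500.
⟨x³⟩ = 1.7366.

1.737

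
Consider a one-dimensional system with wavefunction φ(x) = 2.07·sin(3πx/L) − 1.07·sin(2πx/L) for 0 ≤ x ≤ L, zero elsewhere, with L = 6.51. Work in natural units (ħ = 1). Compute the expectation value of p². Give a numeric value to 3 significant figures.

1.85

p² φ = −ħ² d²φ/dx²; ⟨p²⟩ = −ħ² ∫ φ*·φ'' dx / ∫|φ|² dx.
d²/dx² sin(jπx/L) = −(jπ/L)²·sin(jπx/L); on 0 ≤ x ≤ L, ∫sin²(jπx/L) dx = L/2 and ∫sin(jπx/L)·sin(lπx/L) dx = 0 for j ≠ l, so only diagonal terms survive in ∫|φ|² and ∫φ·φ″; ∫φ·φ′ dx = [φ²/2] between the walls = 0.
State is unnormalized: ∫|φ|² dx = 17.674, and ∫φ*·(−ħ² φ'') dx = 32.704, so ⟨p²⟩ = 32.704 / 17.674.
⟨p²⟩ = 1.8504.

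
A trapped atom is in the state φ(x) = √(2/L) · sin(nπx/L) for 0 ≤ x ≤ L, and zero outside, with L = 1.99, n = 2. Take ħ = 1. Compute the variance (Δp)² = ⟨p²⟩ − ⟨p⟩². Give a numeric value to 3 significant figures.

Compute ⟨p⟩ and ⟨p²⟩ separately; (Δp)² = ⟨p²⟩ − ⟨p⟩².
d/dx sin(nπx/L) = (nπ/L)·cos(nπx/L) and d²/dx² sin(nπx/L) = −(nπ/L)²·sin(nπx/L); on 0 ≤ x ≤ L, ∫sin²(nπx/L) dx = L/2 and ∫sin(nπx/L)·cos(nπx/L) dx = 0.
⟨p⟩ = 0.0000 and ⟨p²⟩ = 9.9690.
(Δp)² = 9.9690 − (0.0000)² = 9.9690.

9.97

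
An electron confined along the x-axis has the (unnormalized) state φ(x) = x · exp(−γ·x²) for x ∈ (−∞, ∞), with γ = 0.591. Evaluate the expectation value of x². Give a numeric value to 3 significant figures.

⟨x²⟩ = ∫ x²·|φ|² dx / ∫|φ|² dx (integrals over the domain).
Expand each integrand as polynomial × e^(−2γx²) and use ∫x^(2j)·e^(−2γx²) dx = (2j−1)!!/(4γ)^j · √(π/(2γ)), odd powers → 0; here √(π/(2γ)) = 1.6303.
State is unnormalized: ∫|φ|² dx = 0.68963, and ∫φ*·x²·φ dx = 0.87517, so ⟨x²⟩ = 0.87517 / 0.68963.
⟨x²⟩ = 1.2690.

1.27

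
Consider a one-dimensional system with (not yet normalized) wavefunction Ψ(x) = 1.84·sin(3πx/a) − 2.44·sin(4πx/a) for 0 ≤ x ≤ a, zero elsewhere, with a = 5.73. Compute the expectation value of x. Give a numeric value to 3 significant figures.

⟨x⟩ = ∫ x·|Ψ|² dx / ∫|Ψ|² dx (integrals over the domain).
On 0 ≤ x ≤ a (j ≠ l): ∫sin²(jπx/a) dx = a/2, ∫sin(jπx/a)·sin(lπx/a) dx = 0; diagonal moments ∫x·sin²(jπx/a) dx = a²/4, ∫x²·sin²(jπx/a) dx = a³·(1/6 − 1/(4j²π²)); cross terms ∫x·sin(jπx/a)·sin(lπx/a) dx = 0 for j + l even and −4jla²/(π²(j² − l²)²) for j + l odd, ∫x²·sin(jπx/a)·sin(lπx/a) dx = (−1)^(j+l)·4jla³/(π²(j² − l²)²); higher powers the same way via product-to-sum and parts.
State is unnormalized: ∫|Ψ|² dx = 26.757, and ∫Ψ*·x·Ψ dx = 105.92, so ⟨x⟩ = 105.92 / 26.757.
⟨x⟩ = 3.9586.

3.96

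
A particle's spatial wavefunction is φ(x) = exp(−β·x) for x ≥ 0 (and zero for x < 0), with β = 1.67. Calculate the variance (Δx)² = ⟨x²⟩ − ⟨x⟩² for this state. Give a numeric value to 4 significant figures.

Compute ⟨x⟩ and ⟨x²⟩ separately, then (Δx)² = ⟨x²⟩ − ⟨x⟩².
Every integrand reduces to terms xʲ·e^(−2βx) on [0, ∞); use ∫₀^∞ xʲ·e^(−2βx) dx = j!/(2β)^(j+1).
Normalization: ∫|φ|² dx = 0.29940.
⟨x⟩ = 0.29940 and ⟨x²⟩ = 0.17928.
(Δx)² = 0.17928 − (0.29940)² = 0.089641.

0.08964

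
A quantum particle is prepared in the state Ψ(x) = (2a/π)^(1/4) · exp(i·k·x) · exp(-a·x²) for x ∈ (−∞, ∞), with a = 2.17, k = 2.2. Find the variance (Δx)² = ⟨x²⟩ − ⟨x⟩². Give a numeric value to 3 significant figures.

Compute ⟨x⟩ and ⟨x²⟩ separately, then (Δx)² = ⟨x²⟩ − ⟨x⟩².
Gaussian moments: ∫x^(2j)·e^(−2ax²) dx = (2j−1)!!/(4a)^j · √(π/(2a)), odd powers integrate to 0; here √(π/(2a)) = 0.85081.
⟨x⟩ = 0.0000 and ⟨x²⟩ = 0.11521.
(Δx)² = 0.11521 − (0.0000)² = 0.11521.

0.115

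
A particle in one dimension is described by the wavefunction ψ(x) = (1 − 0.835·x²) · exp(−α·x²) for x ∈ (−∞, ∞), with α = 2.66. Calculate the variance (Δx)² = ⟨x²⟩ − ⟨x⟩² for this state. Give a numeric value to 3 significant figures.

0.0678

Compute ⟨x⟩ and ⟨x²⟩ separately, then (Δx)² = ⟨x²⟩ − ⟨x⟩².
Expand each integrand as polynomial × e^(−2αx²) and use ∫x^(2j)·e^(−2αx²) dx = (2j−1)!!/(4α)^j · √(π/(2α)), odd powers → 0; here √(π/(2α)) = 0.76846.
Normalization: ∫|ψ|² dx = 0.66204.
⟨x⟩ = 0.0000 and ⟨x²⟩ = 0.067802.
(Δx)² = 0.067802 − (0.0000)² = 0.067802.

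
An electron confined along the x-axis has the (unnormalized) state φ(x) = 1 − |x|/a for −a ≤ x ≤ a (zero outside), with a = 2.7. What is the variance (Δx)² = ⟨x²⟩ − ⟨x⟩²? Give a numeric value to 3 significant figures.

0.729

Compute ⟨x⟩ and ⟨x²⟩ separately, then (Δx)² = ⟨x²⟩ − ⟨x⟩².
φ is even, so ∫ over [−a, a] = 2∫₀ᵃ with φ = 1 − x/a there: ∫₀ᵃ (1 − x/a)² dx = a/3, ∫₀ᵃ x²(1 − x/a)² dx = a³/30, ∫₀ᵃ x⁴(1 − x/a)² dx = a⁵/105.
Normalization: ∫|φ|² dx = 1.8000.
⟨x⟩ = 0.0000 and ⟨x²⟩ = 0.72900.
(Δx)² = 0.72900 − (0.0000)² = 0.72900.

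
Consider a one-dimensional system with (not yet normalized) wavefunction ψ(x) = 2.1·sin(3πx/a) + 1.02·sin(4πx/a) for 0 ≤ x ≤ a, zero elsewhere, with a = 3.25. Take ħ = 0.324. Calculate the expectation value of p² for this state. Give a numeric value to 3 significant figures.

1.01

p² ψ = −ħ² d²ψ/dx²; ⟨p²⟩ = −ħ² ∫ ψ*·ψ'' dx / ∫|ψ|² dx.
d²/dx² sin(jπx/a) = −(jπ/a)²·sin(jπx/a); on 0 ≤ x ≤ a, ∫sin²(jπx/a) dx = a/2 and ∫sin(jπx/a)·sin(lπx/a) dx = 0 for j ≠ l, so only diagonal terms survive in ∫|ψ|² and ∫ψ·ψ″; ∫ψ·ψ′ dx = [ψ²/2] between the walls = 0.
State is unnormalized: ∫|ψ|² dx = 8.8569, and ∫ψ*·(−ħ² ψ'') dx = 8.9798, so ⟨p²⟩ = 8.9798 / 8.8569.
⟨p²⟩ = 1.0139.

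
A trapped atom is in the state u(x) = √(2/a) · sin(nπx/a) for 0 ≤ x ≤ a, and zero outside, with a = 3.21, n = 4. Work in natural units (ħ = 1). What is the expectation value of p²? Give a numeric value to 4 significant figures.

p² u = −ħ² d²u/dx²; ⟨p²⟩ = −ħ² ∫ u*·u'' dx.
d/dx sin(nπx/a) = (nπ/a)·cos(nπx/a) and d²/dx² sin(nπx/a) = −(nπ/a)²·sin(nπx/a); on 0 ≤ x ≤ a, ∫sin²(nπx/a) dx = a/2 and ∫sin(nπx/a)·cos(nπx/a) dx = 0.
⟨p²⟩ = 15.325.

15.33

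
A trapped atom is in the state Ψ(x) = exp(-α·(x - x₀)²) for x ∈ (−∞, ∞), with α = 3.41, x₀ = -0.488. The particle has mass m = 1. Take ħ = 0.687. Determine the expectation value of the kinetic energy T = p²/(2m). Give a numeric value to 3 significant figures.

0.805

T = −(ħ²/2m) d²/dx², so ⟨T⟩ = −(ħ²/2m) ∫ Ψ*·Ψ'' dx / ∫|Ψ|² dx; with m = 1.
Gaussian moments (u = x − x₀): ∫u^(2j)·e^(−2αu²) du = (2j−1)!!/(4α)^j · √(π/(2α)), odd powers integrate to 0; here √(π/(2α)) = 0.67871. Derivatives: d/dx e^(−αu²) = −2αu·e^(−αu²), d²/dx² e^(−αu²) = (4α²u² − 2α)·e^(−αu²).
State is unnormalized: ∫|Ψ|² dx = 0.67871, and ∫Ψ*·(−ħ²/2m · Ψ'') dx = 0.54616, so ⟨T⟩ = 0.54616 / 0.67871.
⟨T⟩ = 0.80471.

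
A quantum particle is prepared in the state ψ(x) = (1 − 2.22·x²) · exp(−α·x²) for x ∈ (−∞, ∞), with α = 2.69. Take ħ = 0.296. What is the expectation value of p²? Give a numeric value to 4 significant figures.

p² ψ = −ħ² d²ψ/dx²; ⟨p²⟩ = −ħ² ∫ ψ*·ψ'' dx / ∫|ψ|² dx.
Expand each integrand as polynomial × e^(−2αx²) and use ∫x^(2j)·e^(−2αx²) dx = (2j−1)!!/(4α)^j · √(π/(2α)), odd powers → 0; here √(π/(2α)) = 0.76416. Differentiate with the product rule, d/dx e^(−αx²) = −2αx·e^(−αx²).
State is unnormalized: ∫|ψ|² dx = 0.54642, and ∫ψ*·(−ħ² ψ'') dx = 0.30809, so ⟨p²⟩ = 0.30809 / 0.54642.
⟨p²⟩ = 0.56382.

0.5638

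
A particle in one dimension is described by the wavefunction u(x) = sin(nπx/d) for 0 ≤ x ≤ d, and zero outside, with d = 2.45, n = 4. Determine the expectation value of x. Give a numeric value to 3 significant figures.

⟨x⟩ = ∫ x·|u|² dx / ∫|u|² dx (integrals over the domain).
With sin²θ = (1 − cos2θ)/2 on 0 ≤ x ≤ d: ∫sin²(nπx/d) dx = d/2, ∫x·sin²(nπx/d) dx = d²/4, ∫x²·sin²(nπx/d) dx = d³·(1/6 − 1/(4n²π²)); higher powers xᵏ the same way, integrating xᵏ·cos(2nπx/d) by parts.
State is unnormalized: ∫|u|² dx = 1.2250, and ∫u*·x·u dx = 1.5006, so ⟨x⟩ = 1.5006 / 1.2250.
⟨x⟩ = 1.2250.

1.23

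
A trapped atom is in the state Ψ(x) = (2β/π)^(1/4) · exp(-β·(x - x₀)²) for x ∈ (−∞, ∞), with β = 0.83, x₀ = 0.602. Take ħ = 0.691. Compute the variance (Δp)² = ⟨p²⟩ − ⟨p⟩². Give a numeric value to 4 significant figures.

Compute ⟨p⟩ and ⟨p²⟩ separately; (Δp)² = ⟨p²⟩ − ⟨p⟩².
Gaussian moments (u = x − x₀): ∫u^(2j)·e^(−2βu²) du = (2j−1)!!/(4β)^j · √(π/(2β)), odd powers integrate to 0; here √(π/(2β)) = 1.3757. Derivatives: d/dx e^(−βu²) = −2βu·e^(−βu²), d²/dx² e^(−βu²) = (4β²u² − 2β)·e^(−βu²).
⟨p⟩ = 0.0000 and ⟨p²⟩ = 0.39631.
(Δp)² = 0.39631 − (0.0000)² = 0.39631.

0.3963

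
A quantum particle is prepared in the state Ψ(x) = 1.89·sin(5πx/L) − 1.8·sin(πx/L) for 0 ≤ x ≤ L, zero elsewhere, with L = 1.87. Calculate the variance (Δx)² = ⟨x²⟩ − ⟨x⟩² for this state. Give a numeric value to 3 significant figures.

Compute ⟨x⟩ and ⟨x²⟩ separately, then (Δx)² = ⟨x²⟩ − ⟨x⟩².
On 0 ≤ x ≤ L (j ≠ l): ∫sin²(jπx/L) dx = L/2, ∫sin(jπx/L)·sin(lπx/L) dx = 0; diagonal moments ∫x·sin²(jπx/L) dx = L²/4, ∫x²·sin²(jπx/L) dx = L³·(1/6 − 1/(4j²π²)); cross terms ∫x·sin(jπx/L)·sin(lπx/L) dx = 0 for j + l even and −4jlL²/(π²(j² − l²)²) for j + l odd, ∫x²·sin(jπx/L)·sin(lπx/L) dx = (−1)^(j+l)·4jlL³/(π²(j² − l²)²); higher powers the same way via product-to-sum and parts.
Normalization: ∫|Ψ|² dx = 6.3693.
⟨x⟩ = 0.93500 and ⟨x²⟩ = 1.0531.
(Δx)² = 1.0531 − (0.93500)² = 0.17886.

0.179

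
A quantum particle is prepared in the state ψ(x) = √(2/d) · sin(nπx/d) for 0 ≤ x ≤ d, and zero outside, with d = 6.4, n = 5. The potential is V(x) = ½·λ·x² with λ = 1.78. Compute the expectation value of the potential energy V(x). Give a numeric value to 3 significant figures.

12.1

⟨V⟩ = ∫ V(x)·|ψ|² dx.
With sin²θ = (1 − cos2θ)/2 on 0 ≤ x ≤ d: ∫sin²(nπx/d) dx = d/2, ∫x·sin²(nπx/d) dx = d²/4, ∫x²·sin²(nπx/d) dx = d³·(1/6 − 1/(4n²π²)); higher powers xᵏ the same way, integrating xᵏ·cos(2nπx/d) by parts.
⟨V⟩ = 12.078.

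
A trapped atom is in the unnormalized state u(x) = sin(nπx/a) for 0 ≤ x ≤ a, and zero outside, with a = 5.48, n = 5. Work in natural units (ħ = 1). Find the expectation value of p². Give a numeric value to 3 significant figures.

8.22

p² u = −ħ² d²u/dx²; ⟨p²⟩ = −ħ² ∫ u*·u'' dx / ∫|u|² dx.
d/dx sin(nπx/a) = (nπ/a)·cos(nπx/a) and d²/dx² sin(nπx/a) = −(nπ/a)²·sin(nπx/a); on 0 ≤ x ≤ a, ∫sin²(nπx/a) dx = a/2 and ∫sin(nπx/a)·cos(nπx/a) dx = 0.
State is unnormalized: ∫|u|² dx = 2.7400, and ∫u*·(−ħ² u'') dx = 22.513, so ⟨p²⟩ = 22.513 / 2.7400.
⟨p²⟩ = 8.2163.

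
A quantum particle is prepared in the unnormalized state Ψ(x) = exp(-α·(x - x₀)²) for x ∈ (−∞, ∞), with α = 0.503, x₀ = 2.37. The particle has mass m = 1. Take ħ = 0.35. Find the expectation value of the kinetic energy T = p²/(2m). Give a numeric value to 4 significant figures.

0.03081

T = −(ħ²/2m) d²/dx², so ⟨T⟩ = −(ħ²/2m) ∫ Ψ*·Ψ'' dx / ∫|Ψ|² dx; with m = 1.
Gaussian moments (u = x − x₀): ∫u^(2j)·e^(−2αu²) du = (2j−1)!!/(4α)^j · √(π/(2α)), odd powers integrate to 0; here √(π/(2α)) = 1.7672. Derivatives: d/dx e^(−αu²) = −2αu·e^(−αu²), d²/dx² e^(−αu²) = (4α²u² − 2α)·e^(−αu²).
State is unnormalized: ∫|Ψ|² dx = 1.7672, and ∫Ψ*·(−ħ²/2m · Ψ'') dx = 0.054444, so ⟨T⟩ = 0.054444 / 1.7672.
⟨T⟩ = 0.030809.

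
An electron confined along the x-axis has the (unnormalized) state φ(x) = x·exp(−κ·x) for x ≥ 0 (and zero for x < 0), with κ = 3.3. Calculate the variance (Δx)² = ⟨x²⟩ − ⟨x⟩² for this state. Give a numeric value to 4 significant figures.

0.06887

Compute ⟨x⟩ and ⟨x²⟩ separately, then (Δx)² = ⟨x²⟩ − ⟨x⟩².
Every integrand reduces to terms xʲ·e^(−2κx) on [0, ∞); use ∫₀^∞ xʲ·e^(−2κx) dx = j!/(2κ)^(j+1).
Normalization: ∫|φ|² dx = 0.0069566.
⟨x⟩ = 0.45455 and ⟨x²⟩ = 0.27548.
(Δx)² = 0.27548 − (0.45455)² = 0.068871.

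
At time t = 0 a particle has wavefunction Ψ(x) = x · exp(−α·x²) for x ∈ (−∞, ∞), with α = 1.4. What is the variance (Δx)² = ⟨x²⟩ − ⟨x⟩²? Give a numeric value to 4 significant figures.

0.5357

Compute ⟨x⟩ and ⟨x²⟩ separately, then (Δx)² = ⟨x²⟩ − ⟨x⟩².
Expand each integrand as polynomial × e^(−2αx²) and use ∫x^(2j)·e^(−2αx²) dx = (2j−1)!!/(4α)^j · √(π/(2α)), odd powers → 0; here √(π/(2α)) = 1.0592.
Normalization: ∫|Ψ|² dx = 0.18915.
⟨x⟩ = 0.0000 and ⟨x²⟩ = 0.53571.
(Δx)² = 0.53571 − (0.0000)² = 0.53571.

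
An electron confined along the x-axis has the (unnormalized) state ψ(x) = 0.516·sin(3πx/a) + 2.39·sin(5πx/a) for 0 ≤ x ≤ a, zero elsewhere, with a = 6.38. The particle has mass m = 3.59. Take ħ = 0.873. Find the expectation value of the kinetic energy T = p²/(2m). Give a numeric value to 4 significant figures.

T = −(ħ²/2m) d²/dx², so ⟨T⟩ = −(ħ²/2m) ∫ ψ*·ψ'' dx / ∫|ψ|² dx; with m = 3.59.
d²/dx² sin(jπx/a) = −(jπ/a)²·sin(jπx/a); on 0 ≤ x ≤ a, ∫sin²(jπx/a) dx = a/2 and ∫sin(jπx/a)·sin(lπx/a) dx = 0 for j ≠ l, so only diagonal terms survive in ∫|ψ|² and ∫ψ·ψ″; ∫ψ·ψ′ dx = [ψ²/2] between the walls = 0.
State is unnormalized: ∫|ψ|² dx = 19.071, and ∫ψ*·(−ħ²/2m · ψ'') dx = 11.921, so ⟨T⟩ = 11.921 / 19.071.
⟨T⟩ = 0.62509.

0.6251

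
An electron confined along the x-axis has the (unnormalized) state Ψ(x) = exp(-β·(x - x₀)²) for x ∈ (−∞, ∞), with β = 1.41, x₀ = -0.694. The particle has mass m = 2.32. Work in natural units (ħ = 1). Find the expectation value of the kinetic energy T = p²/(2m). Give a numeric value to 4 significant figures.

T = −(ħ²/2m) d²/dx², so ⟨T⟩ = −(ħ²/2m) ∫ Ψ*·Ψ'' dx / ∫|Ψ|² dx; with m = 2.32.
Gaussian moments (u = x − x₀): ∫u^(2j)·e^(−2βu²) du = (2j−1)!!/(4β)^j · √(π/(2β)), odd powers integrate to 0; here √(π/(2β)) = 1.0555. Derivatives: d/dx e^(−βu²) = −2βu·e^(−βu²), d²/dx² e^(−βu²) = (4β²u² − 2β)·e^(−βu²).
State is unnormalized: ∫|Ψ|² dx = 1.0555, and ∫Ψ*·(−ħ²/2m · Ψ'') dx = 0.32074, so ⟨T⟩ = 0.32074 / 1.0555.
⟨T⟩ = 0.30388.

0.3039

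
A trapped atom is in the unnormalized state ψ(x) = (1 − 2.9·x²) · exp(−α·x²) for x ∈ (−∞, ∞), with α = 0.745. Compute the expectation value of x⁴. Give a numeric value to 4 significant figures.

⟨x⁴⟩ = ∫ x⁴·|ψ|² dx / ∫|ψ|² dx (integrals over the domain).
Expand each integrand as polynomial × e^(−2αx²) and use ∫x^(2j)·e^(−2αx²) dx = (2j−1)!!/(4α)^j · √(π/(2α)), odd powers → 0; here √(π/(2α)) = 1.4521.
State is unnormalized: ∫|ψ|² dx = 2.7513, and ∫ψ*·x⁴·ψ dx = 11.976, so ⟨x⁴⟩ = 11.976 / 2.7513.
⟨x⁴⟩ = 4.3529.

4.353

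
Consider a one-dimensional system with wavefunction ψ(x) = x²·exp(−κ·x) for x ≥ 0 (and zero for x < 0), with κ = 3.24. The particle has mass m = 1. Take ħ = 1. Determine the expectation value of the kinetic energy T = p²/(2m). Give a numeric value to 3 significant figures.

T = −(ħ²/2m) d²/dx², so ⟨T⟩ = −(ħ²/2m) ∫ ψ*·ψ'' dx / ∫|ψ|² dx; with m = 1.
Differentiate x²·exp(−κ·x) with the product rule; every integrand then reduces to terms xʲ·e^(−2κx) on [0, ∞), with ∫₀^∞ xʲ·e^(−2κx) dx = j!/(2κ)^(j+1).
State is unnormalized: ∫|ψ|² dx = 0.0021006, and ∫ψ*·(−ħ²/2m · ψ'') dx = 0.0036751, so ⟨T⟩ = 0.0036751 / 0.0021006.
⟨T⟩ = 1.7496.

1.75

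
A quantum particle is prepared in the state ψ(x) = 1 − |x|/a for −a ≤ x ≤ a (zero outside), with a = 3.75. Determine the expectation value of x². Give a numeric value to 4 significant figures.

1.406

⟨x²⟩ = ∫ x²·|ψ|² dx / ∫|ψ|² dx (integrals over the domain).
ψ is even, so ∫ over [−a, a] = 2∫₀ᵃ with ψ = 1 − x/a there: ∫₀ᵃ (1 − x/a)² dx = a/3, ∫₀ᵃ x²(1 − x/a)² dx = a³/30, ∫₀ᵃ x⁴(1 − x/a)² dx = a⁵/105.
State is unnormalized: ∫|ψ|² dx = 2.5000, and ∫ψ*·x²·ψ dx = 3.5156, so ⟨x²⟩ = 3.5156 / 2.5000.
⟨x²⟩ = 1.4063.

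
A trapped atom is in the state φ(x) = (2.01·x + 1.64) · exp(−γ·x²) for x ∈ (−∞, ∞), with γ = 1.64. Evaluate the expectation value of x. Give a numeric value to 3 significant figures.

0.304

⟨x⟩ = ∫ x·|φ|² dx / ∫|φ|² dx (integrals over the domain).
Expand each integrand as polynomial × e^(−2γx²) and use ∫x^(2j)·e^(−2γx²) dx = (2j−1)!!/(4γ)^j · √(π/(2γ)), odd powers → 0; here √(π/(2γ)) = 0.97867.
State is unnormalized: ∫|φ|² dx = 3.2350, and ∫φ*·x·φ dx = 0.98357, so ⟨x⟩ = 0.98357 / 3.2350.
⟨x⟩ = 0.30404.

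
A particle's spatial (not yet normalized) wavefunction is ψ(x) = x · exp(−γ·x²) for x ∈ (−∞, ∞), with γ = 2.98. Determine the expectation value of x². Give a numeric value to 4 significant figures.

⟨x²⟩ = ∫ x²·|ψ|² dx / ∫|ψ|² dx (integrals over the domain).
Expand each integrand as polynomial × e^(−2γx²) and use ∫x^(2j)·e^(−2γx²) dx = (2j−1)!!/(4γ)^j · √(π/(2γ)), odd powers → 0; here √(π/(2γ)) = 0.72603.
State is unnormalized: ∫|ψ|² dx = 0.060908, and ∫ψ*·x²·ψ dx = 0.015329, so ⟨x²⟩ = 0.015329 / 0.060908.
⟨x²⟩ = 0.25168.

0.2517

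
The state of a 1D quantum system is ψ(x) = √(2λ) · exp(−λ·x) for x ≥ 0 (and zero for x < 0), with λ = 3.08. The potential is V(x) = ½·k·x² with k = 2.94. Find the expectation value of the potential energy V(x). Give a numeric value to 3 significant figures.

⟨V⟩ = ∫ V(x)·|ψ|² dx.
Every integrand reduces to terms xʲ·e^(−2λx) on [0, ∞); use ∫₀^∞ xʲ·e^(−2λx) dx = j!/(2λ)^(j+1).
⟨V⟩ = 0.077479.

0.0775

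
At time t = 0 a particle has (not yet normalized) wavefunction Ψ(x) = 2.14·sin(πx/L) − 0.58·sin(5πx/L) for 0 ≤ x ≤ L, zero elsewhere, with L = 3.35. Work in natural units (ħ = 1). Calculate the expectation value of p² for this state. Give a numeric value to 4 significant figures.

2.324

p² Ψ = −ħ² d²Ψ/dx²; ⟨p²⟩ = −ħ² ∫ Ψ*·Ψ'' dx / ∫|Ψ|² dx.
d²/dx² sin(jπx/L) = −(jπ/L)²·sin(jπx/L); on 0 ≤ x ≤ L, ∫sin²(jπx/L) dx = L/2 and ∫sin(jπx/L)·sin(lπx/L) dx = 0 for j ≠ l, so only diagonal terms survive in ∫|Ψ|² and ∫Ψ·Ψ″; ∫Ψ·Ψ′ dx = [Ψ²/2] between the walls = 0.
State is unnormalized: ∫|Ψ|² dx = 8.2343, and ∫Ψ*·(−ħ² Ψ'') dx = 19.135, so ⟨p²⟩ = 19.135 / 8.2343.
⟨p²⟩ = 2.3238.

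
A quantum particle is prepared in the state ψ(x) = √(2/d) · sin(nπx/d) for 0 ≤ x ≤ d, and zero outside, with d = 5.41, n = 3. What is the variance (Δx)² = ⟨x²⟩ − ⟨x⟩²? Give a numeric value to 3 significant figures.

2.27

Compute ⟨x⟩ and ⟨x²⟩ separately, then (Δx)² = ⟨x²⟩ − ⟨x⟩².
With sin²θ = (1 − cos2θ)/2 on 0 ≤ x ≤ d: ∫sin²(nπx/d) dx = d/2, ∫x·sin²(nπx/d) dx = d²/4, ∫x²·sin²(nπx/d) dx = d³·(1/6 − 1/(4n²π²)); higher powers xᵏ the same way, integrating xᵏ·cos(2nπx/d) by parts.
⟨x⟩ = 2.7050 and ⟨x²⟩ = 9.5913.
(Δx)² = 9.5913 − (2.7050)² = 2.2743.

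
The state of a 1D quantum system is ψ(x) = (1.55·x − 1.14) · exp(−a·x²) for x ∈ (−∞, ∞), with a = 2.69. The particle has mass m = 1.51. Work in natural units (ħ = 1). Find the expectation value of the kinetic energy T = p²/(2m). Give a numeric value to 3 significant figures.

1.15

T = −(ħ²/2m) d²/dx², so ⟨T⟩ = −(ħ²/2m) ∫ ψ*·ψ'' dx / ∫|ψ|² dx; with m = 1.51.
Expand each integrand as polynomial × e^(−2ax²) and use ∫x^(2j)·e^(−2ax²) dx = (2j−1)!!/(4a)^j · √(π/(2a)), odd powers → 0; here √(π/(2a)) = 0.76416. Differentiate with the product rule, d/dx e^(−ax²) = −2ax·e^(−ax²).
State is unnormalized: ∫|ψ|² dx = 1.1637, and ∫ψ*·(−ħ²/2m · ψ'') dx = 1.3405, so ⟨T⟩ = 1.3405 / 1.1637.
⟨T⟩ = 1.1519.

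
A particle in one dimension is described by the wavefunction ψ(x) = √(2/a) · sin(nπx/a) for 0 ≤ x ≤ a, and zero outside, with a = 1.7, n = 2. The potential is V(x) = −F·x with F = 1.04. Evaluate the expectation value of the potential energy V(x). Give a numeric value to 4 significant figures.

-0.8840

⟨V⟩ = ∫ V(x)·|ψ|² dx.
With sin²θ = (1 − cos2θ)/2 on 0 ≤ x ≤ a: ∫sin²(nπx/a) dx = a/2, ∫x·sin²(nπx/a) dx = a²/4, ∫x²·sin²(nπx/a) dx = a³·(1/6 − 1/(4n²π²)); higher powers xᵏ the same way, integrating xᵏ·cos(2nπx/a) by parts.
⟨V⟩ = -0.88400.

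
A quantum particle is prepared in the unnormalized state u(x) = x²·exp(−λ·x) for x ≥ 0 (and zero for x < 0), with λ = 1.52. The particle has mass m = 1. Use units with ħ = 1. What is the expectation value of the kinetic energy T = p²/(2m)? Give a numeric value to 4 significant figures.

T = −(ħ²/2m) d²/dx², so ⟨T⟩ = −(ħ²/2m) ∫ u*·u'' dx / ∫|u|² dx; with m = 1.
Differentiate x²·exp(−λ·x) with the product rule; every integrand then reduces to terms xʲ·e^(−2λx) on [0, ∞), with ∫₀^∞ xʲ·e^(−2λx) dx = j!/(2λ)^(j+1).
State is unnormalized: ∫|u|² dx = 0.092436, and ∫u*·(−ħ²/2m · u'') dx = 0.035594, so ⟨T⟩ = 0.035594 / 0.092436.
⟨T⟩ = 0.38507.

0.3851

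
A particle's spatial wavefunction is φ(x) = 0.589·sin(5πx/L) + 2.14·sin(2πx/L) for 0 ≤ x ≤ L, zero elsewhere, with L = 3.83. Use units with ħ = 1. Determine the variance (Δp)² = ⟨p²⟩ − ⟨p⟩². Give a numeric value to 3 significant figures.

3.69

Compute ⟨p⟩ and ⟨p²⟩ separately; (Δp)² = ⟨p²⟩ − ⟨p⟩².
d²/dx² sin(jπx/L) = −(jπ/L)²·sin(jπx/L); on 0 ≤ x ≤ L, ∫sin²(jπx/L) dx = L/2 and ∫sin(jπx/L)·sin(lπx/L) dx = 0 for j ≠ l, so only diagonal terms survive in ∫|φ|² and ∫φ·φ″; ∫φ·φ′ dx = [φ²/2] between the walls = 0.
Normalization: ∫|φ|² dx = 9.4343.
⟨p⟩ = 0.0000 and ⟨p²⟩ = 3.6863.
(Δp)² = 3.6863 − (0.0000)² = 3.6863.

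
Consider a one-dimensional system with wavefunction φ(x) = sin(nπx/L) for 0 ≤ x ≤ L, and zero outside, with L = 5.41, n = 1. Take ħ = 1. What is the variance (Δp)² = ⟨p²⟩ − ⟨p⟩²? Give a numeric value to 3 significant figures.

0.337

Compute ⟨p⟩ and ⟨p²⟩ separately; (Δp)² = ⟨p²⟩ − ⟨p⟩².
d/dx sin(nπx/L) = (nπ/L)·cos(nπx/L) and d²/dx² sin(nπx/L) = −(nπ/L)²·sin(nπx/L); on 0 ≤ x ≤ L, ∫sin²(nπx/L) dx = L/2 and ∫sin(nπx/L)·cos(nπx/L) dx = 0.
Normalization: ∫|φ|² dx = 2.7050.
⟨p⟩ = 0.0000 and ⟨p²⟩ = 0.33721.
(Δp)² = 0.33721 − (0.0000)² = 0.33721.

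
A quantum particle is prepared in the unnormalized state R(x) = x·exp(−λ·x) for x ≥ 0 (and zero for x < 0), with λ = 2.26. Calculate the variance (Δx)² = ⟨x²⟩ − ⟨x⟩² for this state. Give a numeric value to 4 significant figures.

Compute ⟨x⟩ and ⟨x²⟩ separately, then (Δx)² = ⟨x²⟩ − ⟨x⟩².
Every integrand reduces to terms xʲ·e^(−2λx) on [0, ∞); use ∫₀^∞ xʲ·e^(−2λx) dx = j!/(2λ)^(j+1).
Normalization: ∫|R|² dx = 0.021658.
⟨x⟩ = 0.66372 and ⟨x²⟩ = 0.58736.
(Δx)² = 0.58736 − (0.66372)² = 0.14684.

0.1468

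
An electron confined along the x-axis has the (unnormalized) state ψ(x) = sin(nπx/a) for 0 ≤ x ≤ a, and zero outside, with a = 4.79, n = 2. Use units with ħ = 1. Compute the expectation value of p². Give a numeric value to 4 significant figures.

1.721

p² ψ = −ħ² d²ψ/dx²; ⟨p²⟩ = −ħ² ∫ ψ*·ψ'' dx / ∫|ψ|² dx.
d/dx sin(nπx/a) = (nπ/a)·cos(nπx/a) and d²/dx² sin(nπx/a) = −(nπ/a)²·sin(nπx/a); on 0 ≤ x ≤ a, ∫sin²(nπx/a) dx = a/2 and ∫sin(nπx/a)·cos(nπx/a) dx = 0.
State is unnormalized: ∫|ψ|² dx = 2.3950, and ∫ψ*·(−ħ² ψ'') dx = 4.1209, so ⟨p²⟩ = 4.1209 / 2.3950.
⟨p²⟩ = 1.7206.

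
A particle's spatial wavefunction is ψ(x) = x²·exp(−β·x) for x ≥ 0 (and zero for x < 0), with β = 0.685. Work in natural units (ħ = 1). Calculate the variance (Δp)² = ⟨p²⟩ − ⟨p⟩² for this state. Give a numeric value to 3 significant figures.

0.156

Compute ⟨p⟩ and ⟨p²⟩ separately; (Δp)² = ⟨p²⟩ − ⟨p⟩².
Differentiate x²·exp(−β·x) with the product rule; every integrand then reduces to terms xʲ·e^(−2βx) on [0, ∞), with ∫₀^∞ xʲ·e^(−2βx) dx = j!/(2β)^(j+1).
Normalization: ∫|ψ|² dx = 4.9729.
⟨p⟩ = 0.0000 and ⟨p²⟩ = 0.15641.
(Δp)² = 0.15641 − (0.0000)² = 0.15641.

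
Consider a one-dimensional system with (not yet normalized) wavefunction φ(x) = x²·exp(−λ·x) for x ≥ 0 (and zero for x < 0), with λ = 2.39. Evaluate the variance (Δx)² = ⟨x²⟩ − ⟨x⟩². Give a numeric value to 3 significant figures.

0.219

Compute ⟨x⟩ and ⟨x²⟩ separately, then (Δx)² = ⟨x²⟩ − ⟨x⟩².
Every integrand reduces to terms xʲ·e^(−2λx) on [0, ∞); use ∫₀^∞ xʲ·e^(−2λx) dx = j!/(2λ)^(j+1).
Normalization: ∫|φ|² dx = 0.0096177.
⟨x⟩ = 1.0460 and ⟨x²⟩ = 1.3130.
(Δx)² = 1.3130 − (1.0460)² = 0.21883.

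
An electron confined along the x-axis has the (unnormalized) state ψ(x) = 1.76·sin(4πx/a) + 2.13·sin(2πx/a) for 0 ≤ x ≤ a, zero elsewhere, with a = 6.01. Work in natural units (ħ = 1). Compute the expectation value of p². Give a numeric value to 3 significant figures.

2.42

p² ψ = −ħ² d²ψ/dx²; ⟨p²⟩ = −ħ² ∫ ψ*·ψ'' dx / ∫|ψ|² dx.
d²/dx² sin(jπx/a) = −(jπ/a)²·sin(jπx/a); on 0 ≤ x ≤ a, ∫sin²(jπx/a) dx = a/2 and ∫sin(jπx/a)·sin(lπx/a) dx = 0 for j ≠ l, so only diagonal terms survive in ∫|ψ|² and ∫ψ·ψ″; ∫ψ·ψ′ dx = [ψ²/2] between the walls = 0.
State is unnormalized: ∫|ψ|² dx = 22.942, and ∫ψ*·(−ħ² ψ'') dx = 55.596, so ⟨p²⟩ = 55.596 / 22.942.
⟨p²⟩ = 2.4234.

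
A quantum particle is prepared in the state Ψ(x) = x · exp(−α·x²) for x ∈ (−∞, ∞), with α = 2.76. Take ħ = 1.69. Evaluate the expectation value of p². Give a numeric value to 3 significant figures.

p² Ψ = −ħ² d²Ψ/dx²; ⟨p²⟩ = −ħ² ∫ Ψ*·Ψ'' dx / ∫|Ψ|² dx.
Expand each integrand as polynomial × e^(−2αx²) and use ∫x^(2j)·e^(−2αx²) dx = (2j−1)!!/(4α)^j · √(π/(2α)), odd powers → 0; here √(π/(2α)) = 0.75441. Differentiate with the product rule, d/dx e^(−αx²) = −2αx·e^(−αx²).
State is unnormalized: ∫|Ψ|² dx = 0.068334, and ∫Ψ*·(−ħ² Ψ'') dx = 1.6160, so ⟨p²⟩ = 1.6160 / 0.068334.
⟨p²⟩ = 23.649.

23.6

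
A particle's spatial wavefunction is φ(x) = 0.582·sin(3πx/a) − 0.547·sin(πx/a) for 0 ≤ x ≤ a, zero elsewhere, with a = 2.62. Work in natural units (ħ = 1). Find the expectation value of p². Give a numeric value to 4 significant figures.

p² φ = −ħ² d²φ/dx²; ⟨p²⟩ = −ħ² ∫ φ*·φ'' dx / ∫|φ|² dx.
d²/dx² sin(jπx/a) = −(jπ/a)²·sin(jπx/a); on 0 ≤ x ≤ a, ∫sin²(jπx/a) dx = a/2 and ∫sin(jπx/a)·sin(lπx/a) dx = 0 for j ≠ l, so only diagonal terms survive in ∫|φ|² and ∫φ·φ″; ∫φ·φ′ dx = [φ²/2] between the walls = 0.
State is unnormalized: ∫|φ|² dx = 0.83569, and ∫φ*·(−ħ² φ'') dx = 6.3055, so ⟨p²⟩ = 6.3055 / 0.83569.
⟨p²⟩ = 7.5452.

7.545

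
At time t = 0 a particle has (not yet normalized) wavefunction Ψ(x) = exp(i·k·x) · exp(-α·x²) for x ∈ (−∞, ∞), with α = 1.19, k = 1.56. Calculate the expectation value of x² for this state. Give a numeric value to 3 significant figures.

0.210

⟨x²⟩ = ∫ x²·|Ψ|² dx / ∫|Ψ|² dx (integrals over the domain).
Gaussian moments: ∫x^(2j)·e^(−2αx²) dx = (2j−1)!!/(4α)^j · √(π/(2α)), odd powers integrate to 0; here √(π/(2α)) = 1.1489.
State is unnormalized: ∫|Ψ|² dx = 1.1489, and ∫Ψ*·x²·Ψ dx = 0.24137, so ⟨x²⟩ = 0.24137 / 1.1489.
⟨x²⟩ = 0.21008.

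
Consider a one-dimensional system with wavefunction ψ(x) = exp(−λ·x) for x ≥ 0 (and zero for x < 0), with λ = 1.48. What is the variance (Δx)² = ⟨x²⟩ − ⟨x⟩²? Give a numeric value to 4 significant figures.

0.1141

Compute ⟨x⟩ and ⟨x²⟩ separately, then (Δx)² = ⟨x²⟩ − ⟨x⟩².
Every integrand reduces to terms xʲ·e^(−2λx) on [0, ∞); use ∫₀^∞ xʲ·e^(−2λx) dx = j!/(2λ)^(j+1).
Normalization: ∫|ψ|² dx = 0.33784.
⟨x⟩ = 0.33784 and ⟨x²⟩ = 0.22827.
(Δx)² = 0.22827 − (0.33784)² = 0.11413.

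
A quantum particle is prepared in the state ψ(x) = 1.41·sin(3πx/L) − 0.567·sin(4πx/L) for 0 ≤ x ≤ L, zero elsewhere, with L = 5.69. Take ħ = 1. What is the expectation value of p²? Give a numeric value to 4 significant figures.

3.041

p² ψ = −ħ² d²ψ/dx²; ⟨p²⟩ = −ħ² ∫ ψ*·ψ'' dx / ∫|ψ|² dx.
d²/dx² sin(jπx/L) = −(jπ/L)²·sin(jπx/L); on 0 ≤ x ≤ L, ∫sin²(jπx/L) dx = L/2 and ∫sin(jπx/L)·sin(lπx/L) dx = 0 for j ≠ l, so only diagonal terms survive in ∫|ψ|² and ∫ψ·ψ″; ∫ψ·ψ′ dx = [ψ²/2] between the walls = 0.
State is unnormalized: ∫|ψ|² dx = 6.5708, and ∫ψ*·(−ħ² ψ'') dx = 19.979, so ⟨p²⟩ = 19.979 / 6.5708.
⟨p²⟩ = 3.0406.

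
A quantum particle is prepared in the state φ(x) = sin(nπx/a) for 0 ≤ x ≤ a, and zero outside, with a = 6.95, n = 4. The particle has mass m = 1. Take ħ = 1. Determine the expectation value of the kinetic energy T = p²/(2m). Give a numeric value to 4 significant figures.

T = −(ħ²/2m) d²/dx², so ⟨T⟩ = −(ħ²/2m) ∫ φ*·φ'' dx / ∫|φ|² dx; with m = 1.
d/dx sin(nπx/a) = (nπ/a)·cos(nπx/a) and d²/dx² sin(nπx/a) = −(nπ/a)²·sin(nπx/a); on 0 ≤ x ≤ a, ∫sin²(nπx/a) dx = a/2 and ∫sin(nπx/a)·cos(nπx/a) dx = 0.
State is unnormalized: ∫|φ|² dx = 3.4750, and ∫φ*·(−ħ²/2m · φ'') dx = 5.6803, so ⟨T⟩ = 5.6803 / 3.4750.
⟨T⟩ = 1.6346.

1.635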